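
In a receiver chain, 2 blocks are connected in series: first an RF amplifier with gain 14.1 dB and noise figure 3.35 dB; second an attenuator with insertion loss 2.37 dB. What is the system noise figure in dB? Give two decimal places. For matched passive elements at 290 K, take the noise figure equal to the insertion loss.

Convert to linear (a loss of L dB is a gain of −L dB): F_i = 10^(NF_i/10), G_i = 10^(G_i,dB/10)
  Stage 1: F_1 = 10^(3.35/10) = 2.163, G_1 = 10^(14.1/10) = 25.70
  Stage 2: F_2 = 10^(2.37/10) = 1.726, G_2 = 10^(−2.37/10) = 0.5794
Friis cascade:
  F = 2.163 + (1.726 − 1)/25.70 = 2.191
NF = 10 log₁₀(2.191) = 3.41 dB

3.41 dB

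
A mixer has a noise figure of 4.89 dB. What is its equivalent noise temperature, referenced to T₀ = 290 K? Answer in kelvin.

604 K

F = 10^(4.89/10) = 3.08319
T_e = (F − 1)·T₀ = (3.08319 − 1) × 290 = 604 K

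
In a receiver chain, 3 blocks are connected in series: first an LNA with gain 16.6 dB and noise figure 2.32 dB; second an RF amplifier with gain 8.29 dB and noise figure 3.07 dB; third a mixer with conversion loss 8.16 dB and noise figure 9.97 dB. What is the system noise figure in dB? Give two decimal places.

Convert to linear (a loss of L dB is a gain of −L dB): F_i = 10^(NF_i/10), G_i = 10^(G_i,dB/10)
  Stage 1: F_1 = 10^(2.32/10) = 1.706, G_1 = 10^(16.6/10) = 45.71
  Stage 2: F_2 = 10^(3.07/10) = 2.028, G_2 = 10^(8.29/10) = 6.745
  Stage 3: F_3 = 10^(9.97/10) = 9.931, G_3 = 10^(−8.16/10) = 0.1528
Friis cascade:
  F = 1.706 + (2.028 − 1)/45.71 + (9.931 − 1)/308.3 = 1.758
NF = 10 log₁₀(1.758) = 2.45 dB

2.45 dB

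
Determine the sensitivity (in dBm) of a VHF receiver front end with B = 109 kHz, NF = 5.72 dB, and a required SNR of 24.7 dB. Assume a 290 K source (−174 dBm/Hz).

Sensitivity = −174 + 10 log₁₀(B) + NF + SNR_min
= −174 + 50.37 + 5.72 + 24.7
= −93.21 dBm → −93.2 dBm

−93.2 dBm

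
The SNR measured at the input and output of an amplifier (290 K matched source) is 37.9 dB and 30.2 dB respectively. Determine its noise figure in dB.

7.7 dB

NF (dB) = SNR_in(dB) − SNR_out(dB) when the source is at T₀
NF = 37.9 − 30.2 = 7.7 dB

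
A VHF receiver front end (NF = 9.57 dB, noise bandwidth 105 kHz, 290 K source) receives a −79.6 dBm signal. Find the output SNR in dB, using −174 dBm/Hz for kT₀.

34.6 dB

Noise floor: N = −174 + 10 log₁₀(B) + NF
10 log₁₀(1.05×10⁵) = 50.21 dB
N = −174 + 50.21 + 9.57 = −114.22 dBm
SNR = P_sig − N = −79.6 − (−114.22) = 34.62 dB → 34.6 dB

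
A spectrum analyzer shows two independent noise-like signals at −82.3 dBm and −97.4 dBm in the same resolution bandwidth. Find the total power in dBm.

Convert to linear, add, convert back:
P₁ = 5.89×10⁻¹² W, P₂ = 1.82×10⁻¹³ W
P_tot = 6.07×10⁻¹² W → 10 log₁₀(P_tot / 10⁻³) = −82.2 dBm

−82.2 dBm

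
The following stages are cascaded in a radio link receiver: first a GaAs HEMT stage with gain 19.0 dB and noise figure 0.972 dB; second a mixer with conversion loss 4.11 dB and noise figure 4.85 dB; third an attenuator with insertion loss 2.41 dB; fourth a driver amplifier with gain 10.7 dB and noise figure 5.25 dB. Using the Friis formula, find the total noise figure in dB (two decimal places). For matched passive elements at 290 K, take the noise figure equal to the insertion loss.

1.56 dB

Convert to linear (a loss of L dB is a gain of −L dB): F_i = 10^(NF_i/10), G_i = 10^(G_i,dB/10)
  Stage 1: F_1 = 10^(0.972/10) = 1.251, G_1 = 10^(19.0/10) = 79.43
  Stage 2: F_2 = 10^(4.85/10) = 3.055, G_2 = 10^(−4.11/10) = 0.3882
  Stage 3: F_3 = 10^(2.41/10) = 1.742, G_3 = 10^(−2.41/10) = 0.5741
  Stage 4: F_4 = 10^(5.25/10) = 3.350, G_4 = 10^(10.7/10) = 11.75
Friis cascade:
  F = 1.251 + (3.055 − 1)/79.43 + (1.742 − 1)/30.83 + (3.350 − 1)/17.70 = 1.434
NF = 10 log₁₀(1.434) = 1.56 dB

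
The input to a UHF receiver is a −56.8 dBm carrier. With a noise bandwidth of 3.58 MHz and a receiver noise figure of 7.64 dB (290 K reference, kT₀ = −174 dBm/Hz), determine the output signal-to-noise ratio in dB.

Noise floor: N = −174 + 10 log₁₀(B) + NF
10 log₁₀(3.58×10⁶) = 65.54 dB
N = −174 + 65.54 + 7.64 = −100.82 dBm
SNR = P_sig − N = −56.8 − (−100.82) = 44.02 dB → 44.0 dB

44.0 dB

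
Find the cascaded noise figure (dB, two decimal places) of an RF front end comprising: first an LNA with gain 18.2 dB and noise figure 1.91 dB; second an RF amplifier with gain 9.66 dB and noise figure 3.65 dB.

Convert to linear (a loss of L dB is a gain of −L dB): F_i = 10^(NF_i/10), G_i = 10^(G_i,dB/10)
  Stage 1: F_1 = 10^(1.91/10) = 1.552, G_1 = 10^(18.2/10) = 66.07
  Stage 2: F_2 = 10^(3.65/10) = 2.317, G_2 = 10^(9.66/10) = 9.247
Friis cascade:
  F = 1.552 + (2.317 − 1)/66.07 = 1.572
NF = 10 log₁₀(1.572) = 1.97 dB

1.97 dB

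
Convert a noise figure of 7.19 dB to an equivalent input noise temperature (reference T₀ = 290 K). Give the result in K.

1228 K

F = 10^(7.19/10) = 5.236
T_e = (F − 1)·T₀ = (5.236 − 1) × 290 = 1228 K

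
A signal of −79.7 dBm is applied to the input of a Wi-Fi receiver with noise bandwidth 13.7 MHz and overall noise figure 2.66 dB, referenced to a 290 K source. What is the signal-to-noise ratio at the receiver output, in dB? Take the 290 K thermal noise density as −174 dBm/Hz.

Noise floor: N = −174 + 10 log₁₀(B) + NF
10 log₁₀(1.37×10⁷) = 71.37 dB
N = −174 + 71.37 + 2.66 = −99.97 dBm
SNR = P_sig − N = −79.7 − (−99.97) = 20.27 dB → 20.3 dB

20.3 dB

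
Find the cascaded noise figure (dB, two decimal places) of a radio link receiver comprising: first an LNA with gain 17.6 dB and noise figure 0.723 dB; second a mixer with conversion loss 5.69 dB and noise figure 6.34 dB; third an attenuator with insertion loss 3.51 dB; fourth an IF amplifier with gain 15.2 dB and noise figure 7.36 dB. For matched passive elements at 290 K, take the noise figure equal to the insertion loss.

Convert to linear (a loss of L dB is a gain of −L dB): F_i = 10^(NF_i/10), G_i = 10^(G_i,dB/10)
  Stage 1: F_1 = 10^(0.723/10) = 1.181, G_1 = 10^(17.6/10) = 57.54
  Stage 2: F_2 = 10^(6.34/10) = 4.305, G_2 = 10^(−5.69/10) = 0.2698
  Stage 3: F_3 = 10^(3.51/10) = 2.244, G_3 = 10^(−3.51/10) = 0.4457
  Stage 4: F_4 = 10^(7.36/10) = 5.445, G_4 = 10^(15.2/10) = 33.11
Friis cascade:
  F = 1.181 + (4.305 − 1)/57.54 + (2.244 − 1)/15.52 + (5.445 − 1)/6.918 = 1.961
NF = 10 log₁₀(1.961) = 2.93 dB

2.93 dB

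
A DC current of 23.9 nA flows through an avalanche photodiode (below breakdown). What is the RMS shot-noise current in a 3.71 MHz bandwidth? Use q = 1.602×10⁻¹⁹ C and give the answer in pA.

169 pA

I_n = √(2qI·B)
2qI·B = 2 × 1.602×10⁻¹⁹ × 2.39×10⁻⁸ × 3.71×10⁶ = 2.84×10⁻²⁰ A²
I_n = √(2.84×10⁻²⁰) = 1.69×10⁻¹⁰ A = 169 pA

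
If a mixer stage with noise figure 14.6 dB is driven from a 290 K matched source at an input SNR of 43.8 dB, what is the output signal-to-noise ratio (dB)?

29.2 dB

By definition F = SNR_in/SNR_out, so in dB: SNR_out = SNR_in − NF
SNR_out = 43.8 − 14.6 = 29.2 dB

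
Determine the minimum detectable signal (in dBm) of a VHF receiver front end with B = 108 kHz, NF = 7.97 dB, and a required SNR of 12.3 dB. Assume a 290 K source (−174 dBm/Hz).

Sensitivity = −174 + 10 log₁₀(B) + NF + SNR_min
= −174 + 50.33 + 7.97 + 12.3
= −103.40 dBm → −103.4 dBm

−103.4 dBm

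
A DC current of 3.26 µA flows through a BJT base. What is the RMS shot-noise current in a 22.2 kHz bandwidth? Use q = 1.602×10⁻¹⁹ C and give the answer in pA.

I_n = √(2qI·B)
2qI·B = 2 × 1.602×10⁻¹⁹ × 3.26×10⁻⁶ × 2.22×10⁴ = 2.32×10⁻²⁰ A²
I_n = √(2.32×10⁻²⁰) = 1.52×10⁻¹⁰ A = 152 pA

152 pA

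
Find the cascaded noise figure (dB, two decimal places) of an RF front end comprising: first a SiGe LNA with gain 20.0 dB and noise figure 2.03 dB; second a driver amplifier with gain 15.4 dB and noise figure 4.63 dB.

Convert to linear (a loss of L dB is a gain of −L dB): F_i = 10^(NF_i/10), G_i = 10^(G_i,dB/10)
  Stage 1: F_1 = 10^(2.03/10) = 1.596, G_1 = 10^(20.0/10) = 100.0
  Stage 2: F_2 = 10^(4.63/10) = 2.904, G_2 = 10^(15.4/10) = 34.67
Friis cascade:
  F = 1.596 + (2.904 − 1)/100.0 = 1.615
NF = 10 log₁₀(1.615) = 2.08 dB

2.08 dB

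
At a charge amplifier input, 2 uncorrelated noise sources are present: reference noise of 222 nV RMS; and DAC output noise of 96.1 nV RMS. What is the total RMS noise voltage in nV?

Uncorrelated sources add in power (mean-square): V_tot = √(ΣV_i²)
V_tot = √[(2.22×10⁻⁷)² + (9.61×10⁻⁸)²] = 2.42×10⁻⁷ V = 242 nV

242 nV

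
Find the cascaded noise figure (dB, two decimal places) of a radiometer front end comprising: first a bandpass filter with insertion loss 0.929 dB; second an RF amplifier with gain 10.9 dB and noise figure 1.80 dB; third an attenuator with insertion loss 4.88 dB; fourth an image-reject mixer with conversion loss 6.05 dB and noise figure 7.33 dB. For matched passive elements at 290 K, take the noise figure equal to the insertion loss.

5.38 dB

Convert to linear (a loss of L dB is a gain of −L dB): F_i = 10^(NF_i/10), G_i = 10^(G_i,dB/10)
  Stage 1: F_1 = 10^(0.929/10) = 1.239, G_1 = 10^(−0.929/10) = 0.8074
  Stage 2: F_2 = 10^(1.80/10) = 1.514, G_2 = 10^(10.9/10) = 12.30
  Stage 3: F_3 = 10^(4.88/10) = 3.076, G_3 = 10^(−4.88/10) = 0.3251
  Stage 4: F_4 = 10^(7.33/10) = 5.408, G_4 = 10^(−6.05/10) = 0.2483
Friis cascade:
  F = 1.239 + (1.514 − 1)/0.8074 + (3.076 − 1)/9.933 + (5.408 − 1)/3.229 = 3.448
NF = 10 log₁₀(3.448) = 5.38 dB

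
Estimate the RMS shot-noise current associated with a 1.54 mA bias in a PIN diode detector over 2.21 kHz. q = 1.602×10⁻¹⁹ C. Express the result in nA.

I_n = √(2qI·B)
2qI·B = 2 × 1.602×10⁻¹⁹ × 1.54×10⁻³ × 2.21×10³ = 1.09×10⁻¹⁸ A²
I_n = √(1.09×10⁻¹⁸) = 1.04×10⁻⁹ A = 1.04 nA

1.04 nA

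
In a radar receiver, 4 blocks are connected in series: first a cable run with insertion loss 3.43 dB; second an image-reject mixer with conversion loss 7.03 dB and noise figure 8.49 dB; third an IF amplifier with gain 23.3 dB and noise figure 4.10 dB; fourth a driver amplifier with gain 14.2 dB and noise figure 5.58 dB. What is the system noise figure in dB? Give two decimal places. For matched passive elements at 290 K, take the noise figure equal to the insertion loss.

Convert to linear (a loss of L dB is a gain of −L dB): F_i = 10^(NF_i/10), G_i = 10^(G_i,dB/10)
  Stage 1: F_1 = 10^(3.43/10) = 2.203, G_1 = 10^(−3.43/10) = 0.4539
  Stage 2: F_2 = 10^(8.49/10) = 7.063, G_2 = 10^(−7.03/10) = 0.1982
  Stage 3: F_3 = 10^(4.10/10) = 2.570, G_3 = 10^(23.3/10) = 213.8
  Stage 4: F_4 = 10^(5.58/10) = 3.614, G_4 = 10^(14.2/10) = 26.30
Friis cascade:
  F = 2.203 + (7.063 − 1)/0.4539 + (2.570 − 1)/0.08995 + (3.614 − 1)/19.23 = 33.15
NF = 10 log₁₀(33.15) = 15.21 dB

15.21 dB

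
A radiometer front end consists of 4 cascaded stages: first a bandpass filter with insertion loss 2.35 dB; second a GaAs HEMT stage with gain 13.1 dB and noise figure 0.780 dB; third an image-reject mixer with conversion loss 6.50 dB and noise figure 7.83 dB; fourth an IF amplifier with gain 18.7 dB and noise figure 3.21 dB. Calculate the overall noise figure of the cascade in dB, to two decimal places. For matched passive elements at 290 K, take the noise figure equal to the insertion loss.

4.61 dB

Convert to linear (a loss of L dB is a gain of −L dB): F_i = 10^(NF_i/10), G_i = 10^(G_i,dB/10)
  Stage 1: F_1 = 10^(2.35/10) = 1.718, G_1 = 10^(−2.35/10) = 0.5821
  Stage 2: F_2 = 10^(0.780/10) = 1.197, G_2 = 10^(13.1/10) = 20.42
  Stage 3: F_3 = 10^(7.83/10) = 6.067, G_3 = 10^(−6.50/10) = 0.2239
  Stage 4: F_4 = 10^(3.21/10) = 2.094, G_4 = 10^(18.7/10) = 74.13
Friis cascade:
  F = 1.718 + (1.197 − 1)/0.5821 + (6.067 − 1)/11.89 + (2.094 − 1)/2.661 = 2.893
NF = 10 log₁₀(2.893) = 4.61 dB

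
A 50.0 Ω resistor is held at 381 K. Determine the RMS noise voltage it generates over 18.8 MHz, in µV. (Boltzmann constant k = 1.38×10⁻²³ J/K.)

4.45 µV

V_n = √(4kTRB)
4kTRB = 4 × 1.38×10⁻²³ × 381 × 5.00×10¹ × 1.88×10⁷ = 1.98×10⁻¹¹ V²
V_n = √(1.98×10⁻¹¹) = 4.45×10⁻⁶ V = 4.45 µV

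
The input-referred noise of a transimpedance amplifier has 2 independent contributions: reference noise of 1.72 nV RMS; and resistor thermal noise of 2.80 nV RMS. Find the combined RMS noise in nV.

Uncorrelated sources add in power (mean-square): V_tot = √(ΣV_i²)
V_tot = √[(1.72×10⁻⁹)² + (2.80×10⁻⁹)²] = 3.29×10⁻⁹ V = 3.29 nV

3.29 nV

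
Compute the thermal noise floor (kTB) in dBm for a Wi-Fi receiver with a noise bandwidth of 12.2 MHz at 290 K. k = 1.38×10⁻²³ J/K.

P_n = kTB = 1.38×10⁻²³ × 290 × 1.22×10⁷ = 4.88×10⁻¹⁴ W
In dBm: 10 log₁₀(4.88×10⁻¹⁴ / 10⁻³) = −103.1 dBm

−103.1 dBm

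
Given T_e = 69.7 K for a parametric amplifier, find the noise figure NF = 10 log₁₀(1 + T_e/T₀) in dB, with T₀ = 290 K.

0.935 dB

F = 1 + T_e/T₀ = 1 + 69.7/290 = 1.24034
NF = 10 log₁₀(1.24034) = 0.935 dB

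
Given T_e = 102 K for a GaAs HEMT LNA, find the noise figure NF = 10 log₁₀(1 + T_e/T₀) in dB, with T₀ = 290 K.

1.31 dB

F = 1 + T_e/T₀ = 1 + 102/290 = 1.35172
NF = 10 log₁₀(1.35172) = 1.31 dB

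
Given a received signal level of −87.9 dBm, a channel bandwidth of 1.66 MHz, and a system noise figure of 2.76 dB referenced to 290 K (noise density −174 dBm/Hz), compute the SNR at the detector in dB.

21.1 dB

Noise floor: N = −174 + 10 log₁₀(B) + NF
10 log₁₀(1.66×10⁶) = 62.2 dB
N = −174 + 62.2 + 2.76 = −109.04 dBm
SNR = P_sig − N = −87.9 − (−109.04) = 21.14 dB → 21.1 dB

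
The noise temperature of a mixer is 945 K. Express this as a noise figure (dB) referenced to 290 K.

6.29 dB

F = 1 + T_e/T₀ = 1 + 945/290 = 4.25862
NF = 10 log₁₀(4.25862) = 6.29 dB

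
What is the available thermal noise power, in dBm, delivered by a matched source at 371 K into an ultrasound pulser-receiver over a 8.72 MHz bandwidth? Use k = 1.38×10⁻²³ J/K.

−103.5 dBm

P_n = kTB = 1.38×10⁻²³ × 371 × 8.72×10⁶ = 4.46×10⁻¹⁴ W
In dBm: 10 log₁₀(4.46×10⁻¹⁴ / 10⁻³) = −103.5 dBm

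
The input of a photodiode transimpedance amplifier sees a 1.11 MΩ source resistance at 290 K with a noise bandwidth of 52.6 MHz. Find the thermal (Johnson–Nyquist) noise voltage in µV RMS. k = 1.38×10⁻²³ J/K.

V_n = √(4kTRB)
4kTRB = 4 × 1.38×10⁻²³ × 290 × 1.11×10⁶ × 5.26×10⁷ = 9.35×10⁻⁷ V²
V_n = √(9.35×10⁻⁷) = 9.67×10⁻⁴ V = 967 µV

967 µV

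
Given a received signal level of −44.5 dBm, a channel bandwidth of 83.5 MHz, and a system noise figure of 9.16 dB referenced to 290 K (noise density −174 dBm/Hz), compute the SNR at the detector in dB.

Noise floor: N = −174 + 10 log₁₀(B) + NF
10 log₁₀(8.35×10⁷) = 79.22 dB
N = −174 + 79.22 + 9.16 = −85.62 dBm
SNR = P_sig − N = −44.5 − (−85.62) = 41.12 dB → 41.1 dB

41.1 dB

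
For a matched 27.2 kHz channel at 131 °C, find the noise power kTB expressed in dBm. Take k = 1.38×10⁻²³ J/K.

T = 131 °C + 273.15 = 404.15 K
P_n = kTB = 1.38×10⁻²³ × 404.15 × 2.72×10⁴ = 1.52×10⁻¹⁶ W
In dBm: 10 log₁₀(1.52×10⁻¹⁶ / 10⁻³) = −128.2 dBm

−128.2 dBm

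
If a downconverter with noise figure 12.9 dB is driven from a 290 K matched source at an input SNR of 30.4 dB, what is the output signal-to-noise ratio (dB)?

17.5 dB

By definition F = SNR_in/SNR_out, so in dB: SNR_out = SNR_in − NF
SNR_out = 30.4 − 12.9 = 17.5 dB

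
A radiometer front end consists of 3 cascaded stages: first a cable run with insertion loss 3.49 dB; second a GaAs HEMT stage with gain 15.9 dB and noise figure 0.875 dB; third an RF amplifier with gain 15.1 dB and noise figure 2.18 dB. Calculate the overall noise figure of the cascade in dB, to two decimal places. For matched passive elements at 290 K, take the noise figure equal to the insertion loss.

Convert to linear (a loss of L dB is a gain of −L dB): F_i = 10^(NF_i/10), G_i = 10^(G_i,dB/10)
  Stage 1: F_1 = 10^(3.49/10) = 2.234, G_1 = 10^(−3.49/10) = 0.4477
  Stage 2: F_2 = 10^(0.875/10) = 1.223, G_2 = 10^(15.9/10) = 38.90
  Stage 3: F_3 = 10^(2.18/10) = 1.652, G_3 = 10^(15.1/10) = 32.36
Friis cascade:
  F = 2.234 + (1.223 − 1)/0.4477 + (1.652 − 1)/17.42 = 2.770
NF = 10 log₁₀(2.770) = 4.42 dB

4.42 dB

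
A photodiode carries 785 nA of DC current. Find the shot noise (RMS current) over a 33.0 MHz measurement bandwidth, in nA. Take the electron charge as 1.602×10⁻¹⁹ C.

2.88 nA

I_n = √(2qI·B)
2qI·B = 2 × 1.602×10⁻¹⁹ × 7.85×10⁻⁷ × 3.30×10⁷ = 8.30×10⁻¹⁸ A²
I_n = √(8.30×10⁻¹⁸) = 2.88×10⁻⁹ A = 2.88 nA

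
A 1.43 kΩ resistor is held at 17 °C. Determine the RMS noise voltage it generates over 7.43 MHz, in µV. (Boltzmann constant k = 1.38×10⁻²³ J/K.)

T = 17 °C + 273.15 = 290.15 K
V_n = √(4kTRB)
4kTRB = 4 × 1.38×10⁻²³ × 290.15 × 1.43×10³ × 7.43×10⁶ = 1.70×10⁻¹⁰ V²
V_n = √(1.70×10⁻¹⁰) = 1.30×10⁻⁵ V = 13.0 µV

13.0 µV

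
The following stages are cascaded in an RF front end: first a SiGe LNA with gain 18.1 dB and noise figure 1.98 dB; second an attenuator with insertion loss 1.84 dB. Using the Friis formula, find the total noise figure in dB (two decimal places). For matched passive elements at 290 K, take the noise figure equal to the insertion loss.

Convert to linear (a loss of L dB is a gain of −L dB): F_i = 10^(NF_i/10), G_i = 10^(G_i,dB/10)
  Stage 1: F_1 = 10^(1.98/10) = 1.578, G_1 = 10^(18.1/10) = 64.57
  Stage 2: F_2 = 10^(1.84/10) = 1.528, G_2 = 10^(−1.84/10) = 0.6546
Friis cascade:
  F = 1.578 + (1.528 − 1)/64.57 = 1.586
NF = 10 log₁₀(1.586) = 2.00 dB

2.00 dB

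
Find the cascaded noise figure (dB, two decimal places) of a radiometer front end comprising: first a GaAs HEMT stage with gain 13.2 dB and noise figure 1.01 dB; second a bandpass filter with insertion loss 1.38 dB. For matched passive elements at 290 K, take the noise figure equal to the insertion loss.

Convert to linear (a loss of L dB is a gain of −L dB): F_i = 10^(NF_i/10), G_i = 10^(G_i,dB/10)
  Stage 1: F_1 = 10^(1.01/10) = 1.262, G_1 = 10^(13.2/10) = 20.89
  Stage 2: F_2 = 10^(1.38/10) = 1.374, G_2 = 10^(−1.38/10) = 0.7278
Friis cascade:
  F = 1.262 + (1.374 − 1)/20.89 = 1.280
NF = 10 log₁₀(1.280) = 1.07 dB

1.07 dB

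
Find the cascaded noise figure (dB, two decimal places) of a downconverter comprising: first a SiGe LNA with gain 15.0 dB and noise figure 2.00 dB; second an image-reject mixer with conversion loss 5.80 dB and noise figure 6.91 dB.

Convert to linear (a loss of L dB is a gain of −L dB): F_i = 10^(NF_i/10), G_i = 10^(G_i,dB/10)
  Stage 1: F_1 = 10^(2.00/10) = 1.585, G_1 = 10^(15.0/10) = 31.62
  Stage 2: F_2 = 10^(6.91/10) = 4.909, G_2 = 10^(−5.80/10) = 0.2630
Friis cascade:
  F = 1.585 + (4.909 − 1)/31.62 = 1.709
NF = 10 log₁₀(1.709) = 2.33 dB

2.33 dB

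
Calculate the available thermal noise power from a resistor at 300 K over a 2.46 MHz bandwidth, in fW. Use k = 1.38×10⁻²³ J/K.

P_n = kTB = 1.38×10⁻²³ × 300 × 2.46×10⁶ = 1.02×10⁻¹⁴ W = 10.2 fW

10.2 fW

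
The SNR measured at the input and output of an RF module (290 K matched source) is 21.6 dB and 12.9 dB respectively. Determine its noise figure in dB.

8.7 dB

NF (dB) = SNR_in(dB) − SNR_out(dB) when the source is at T₀
NF = 21.6 − 12.9 = 8.7 dB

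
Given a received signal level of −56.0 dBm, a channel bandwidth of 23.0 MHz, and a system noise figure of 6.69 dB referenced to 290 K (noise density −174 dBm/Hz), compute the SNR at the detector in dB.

Noise floor: N = −174 + 10 log₁₀(B) + NF
10 log₁₀(2.30×10⁷) = 73.62 dB
N = −174 + 73.62 + 6.69 = −93.69 dBm
SNR = P_sig − N = −56.0 − (−93.69) = 37.69 dB → 37.7 dB

37.7 dB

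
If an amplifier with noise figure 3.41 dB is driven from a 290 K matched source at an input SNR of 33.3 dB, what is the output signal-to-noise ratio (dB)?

29.89 dB

By definition F = SNR_in/SNR_out, so in dB: SNR_out = SNR_in − NF
SNR_out = 33.3 − 3.41 = 29.89 dB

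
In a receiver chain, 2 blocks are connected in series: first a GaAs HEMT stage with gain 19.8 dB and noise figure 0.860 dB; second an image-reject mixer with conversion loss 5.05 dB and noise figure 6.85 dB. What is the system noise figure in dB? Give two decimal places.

1.00 dB

Convert to linear (a loss of L dB is a gain of −L dB): F_i = 10^(NF_i/10), G_i = 10^(G_i,dB/10)
  Stage 1: F_1 = 10^(0.860/10) = 1.219, G_1 = 10^(19.8/10) = 95.50
  Stage 2: F_2 = 10^(6.85/10) = 4.842, G_2 = 10^(−5.05/10) = 0.3126
Friis cascade:
  F = 1.219 + (4.842 − 1)/95.50 = 1.259
NF = 10 log₁₀(1.259) = 1.00 dB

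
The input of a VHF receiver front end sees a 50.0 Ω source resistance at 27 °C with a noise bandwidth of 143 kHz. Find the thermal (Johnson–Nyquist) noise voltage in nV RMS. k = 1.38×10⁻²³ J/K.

T = 27 °C + 273.15 = 300.15 K
V_n = √(4kTRB)
4kTRB = 4 × 1.38×10⁻²³ × 300.15 × 5.00×10¹ × 1.43×10⁵ = 1.18×10⁻¹³ V²
V_n = √(1.18×10⁻¹³) = 3.44×10⁻⁷ V = 344 nV

344 nV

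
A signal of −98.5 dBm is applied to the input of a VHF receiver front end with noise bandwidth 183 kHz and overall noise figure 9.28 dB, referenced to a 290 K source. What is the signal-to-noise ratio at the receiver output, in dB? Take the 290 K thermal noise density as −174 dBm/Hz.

13.6 dB

Noise floor: N = −174 + 10 log₁₀(B) + NF
10 log₁₀(1.83×10⁵) = 52.62 dB
N = −174 + 52.62 + 9.28 = −112.10 dBm
SNR = P_sig − N = −98.5 − (−112.10) = 13.60 dB → 13.6 dB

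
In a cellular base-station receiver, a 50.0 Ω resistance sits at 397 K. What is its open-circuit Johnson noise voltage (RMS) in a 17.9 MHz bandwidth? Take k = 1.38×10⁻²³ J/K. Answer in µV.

V_n = √(4kTRB)
4kTRB = 4 × 1.38×10⁻²³ × 397 × 5.00×10¹ × 1.79×10⁷ = 1.96×10⁻¹¹ V²
V_n = √(1.96×10⁻¹¹) = 4.43×10⁻⁶ V = 4.43 µV

4.43 µV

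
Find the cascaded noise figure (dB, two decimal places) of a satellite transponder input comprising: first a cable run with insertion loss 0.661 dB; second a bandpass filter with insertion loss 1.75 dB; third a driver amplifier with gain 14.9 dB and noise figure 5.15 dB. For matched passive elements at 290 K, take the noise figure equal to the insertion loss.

Convert to linear (a loss of L dB is a gain of −L dB): F_i = 10^(NF_i/10), G_i = 10^(G_i,dB/10)
  Stage 1: F_1 = 10^(0.661/10) = 1.164, G_1 = 10^(−0.661/10) = 0.8588
  Stage 2: F_2 = 10^(1.75/10) = 1.496, G_2 = 10^(−1.75/10) = 0.6683
  Stage 3: F_3 = 10^(5.15/10) = 3.273, G_3 = 10^(14.9/10) = 30.90
Friis cascade:
  F = 1.164 + (1.496 − 1)/0.8588 + (3.273 − 1)/0.5740 = 5.703
NF = 10 log₁₀(5.703) = 7.56 dB

7.56 dB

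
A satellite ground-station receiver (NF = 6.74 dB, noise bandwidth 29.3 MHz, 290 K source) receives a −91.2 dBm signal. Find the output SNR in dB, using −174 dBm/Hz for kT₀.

1.4 dB

Noise floor: N = −174 + 10 log₁₀(B) + NF
10 log₁₀(2.93×10⁷) = 74.67 dB
N = −174 + 74.67 + 6.74 = −92.59 dBm
SNR = P_sig − N = −91.2 − (−92.59) = 1.39 dB → 1.4 dB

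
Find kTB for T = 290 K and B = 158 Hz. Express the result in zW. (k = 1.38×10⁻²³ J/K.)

P_n = kTB = 1.38×10⁻²³ × 290 × 1.58×10² = 6.32×10⁻¹⁹ W = 632 zW

632 zW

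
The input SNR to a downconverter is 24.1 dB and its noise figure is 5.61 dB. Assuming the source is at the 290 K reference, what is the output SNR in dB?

18.49 dB

By definition F = SNR_in/SNR_out, so in dB: SNR_out = SNR_in − NF
SNR_out = 24.1 − 5.61 = 18.49 dB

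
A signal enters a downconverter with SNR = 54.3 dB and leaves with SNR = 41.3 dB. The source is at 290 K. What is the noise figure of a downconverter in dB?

NF (dB) = SNR_in(dB) − SNR_out(dB) when the source is at T₀
NF = 54.3 − 41.3 = 13.0 dB

13.0 dB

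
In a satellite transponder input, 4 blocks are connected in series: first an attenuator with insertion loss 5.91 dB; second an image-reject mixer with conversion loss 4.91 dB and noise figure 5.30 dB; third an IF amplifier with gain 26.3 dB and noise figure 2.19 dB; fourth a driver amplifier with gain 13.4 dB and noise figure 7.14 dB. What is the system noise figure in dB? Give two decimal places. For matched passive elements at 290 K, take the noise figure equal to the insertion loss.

Convert to linear (a loss of L dB is a gain of −L dB): F_i = 10^(NF_i/10), G_i = 10^(G_i,dB/10)
  Stage 1: F_1 = 10^(5.91/10) = 3.899, G_1 = 10^(−5.91/10) = 0.2564
  Stage 2: F_2 = 10^(5.30/10) = 3.388, G_2 = 10^(−4.91/10) = 0.3228
  Stage 3: F_3 = 10^(2.19/10) = 1.656, G_3 = 10^(26.3/10) = 426.6
  Stage 4: F_4 = 10^(7.14/10) = 5.176, G_4 = 10^(13.4/10) = 21.88
Friis cascade:
  F = 3.899 + (3.388 − 1)/0.2564 + (1.656 − 1)/0.08279 + (5.176 − 1)/35.32 = 21.25
NF = 10 log₁₀(21.25) = 13.27 dB

13.27 dB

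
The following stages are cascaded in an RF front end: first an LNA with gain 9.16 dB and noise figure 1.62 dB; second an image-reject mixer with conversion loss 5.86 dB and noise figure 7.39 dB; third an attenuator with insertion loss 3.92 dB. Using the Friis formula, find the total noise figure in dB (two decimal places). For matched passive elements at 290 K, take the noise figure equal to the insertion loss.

Convert to linear (a loss of L dB is a gain of −L dB): F_i = 10^(NF_i/10), G_i = 10^(G_i,dB/10)
  Stage 1: F_1 = 10^(1.62/10) = 1.452, G_1 = 10^(9.16/10) = 8.241
  Stage 2: F_2 = 10^(7.39/10) = 5.483, G_2 = 10^(−5.86/10) = 0.2594
  Stage 3: F_3 = 10^(3.92/10) = 2.466, G_3 = 10^(−3.92/10) = 0.4055
Friis cascade:
  F = 1.452 + (5.483 − 1)/8.241 + (2.466 − 1)/2.138 = 2.682
NF = 10 log₁₀(2.682) = 4.28 dB

4.28 dB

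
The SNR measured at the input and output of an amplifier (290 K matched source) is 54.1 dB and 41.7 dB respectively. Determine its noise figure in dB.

NF (dB) = SNR_in(dB) − SNR_out(dB) when the source is at T₀
NF = 54.1 − 41.7 = 12.4 dB

12.4 dB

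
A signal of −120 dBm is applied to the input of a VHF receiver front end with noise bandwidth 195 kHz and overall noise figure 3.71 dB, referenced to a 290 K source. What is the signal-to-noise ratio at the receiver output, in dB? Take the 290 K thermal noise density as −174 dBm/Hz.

Noise floor: N = −174 + 10 log₁₀(B) + NF
10 log₁₀(1.95×10⁵) = 52.9 dB
N = −174 + 52.9 + 3.71 = −117.39 dBm
SNR = P_sig − N = −120 − (−117.39) = −2.61 dB → −2.6 dB

−2.6 dB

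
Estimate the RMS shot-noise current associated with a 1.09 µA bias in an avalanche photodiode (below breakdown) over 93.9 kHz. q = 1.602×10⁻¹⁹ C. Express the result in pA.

I_n = √(2qI·B)
2qI·B = 2 × 1.602×10⁻¹⁹ × 1.09×10⁻⁶ × 9.39×10⁴ = 3.28×10⁻²⁰ A²
I_n = √(3.28×10⁻²⁰) = 1.81×10⁻¹⁰ A = 181 pA

181 pA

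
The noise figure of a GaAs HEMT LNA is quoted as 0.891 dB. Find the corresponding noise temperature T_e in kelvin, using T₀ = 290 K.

F = 10^(0.891/10) = 1.22772
T_e = (F − 1)·T₀ = (1.22772 − 1) × 290 = 66.0 K

66.0 K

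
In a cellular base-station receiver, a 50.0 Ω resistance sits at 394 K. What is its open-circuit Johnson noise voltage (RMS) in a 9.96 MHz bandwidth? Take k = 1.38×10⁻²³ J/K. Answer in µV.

3.29 µV

V_n = √(4kTRB)
4kTRB = 4 × 1.38×10⁻²³ × 394 × 5.00×10¹ × 9.96×10⁶ = 1.08×10⁻¹¹ V²
V_n = √(1.08×10⁻¹¹) = 3.29×10⁻⁶ V = 3.29 µV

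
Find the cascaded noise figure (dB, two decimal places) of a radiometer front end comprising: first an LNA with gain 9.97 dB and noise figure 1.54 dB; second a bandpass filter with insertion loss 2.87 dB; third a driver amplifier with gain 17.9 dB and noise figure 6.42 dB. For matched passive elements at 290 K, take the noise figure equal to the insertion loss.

Convert to linear (a loss of L dB is a gain of −L dB): F_i = 10^(NF_i/10), G_i = 10^(G_i,dB/10)
  Stage 1: F_1 = 10^(1.54/10) = 1.426, G_1 = 10^(9.97/10) = 9.931
  Stage 2: F_2 = 10^(2.87/10) = 1.936, G_2 = 10^(−2.87/10) = 0.5164
  Stage 3: F_3 = 10^(6.42/10) = 4.385, G_3 = 10^(17.9/10) = 61.66
Friis cascade:
  F = 1.426 + (1.936 − 1)/9.931 + (4.385 − 1)/5.129 = 2.180
NF = 10 log₁₀(2.180) = 3.38 dB

3.38 dB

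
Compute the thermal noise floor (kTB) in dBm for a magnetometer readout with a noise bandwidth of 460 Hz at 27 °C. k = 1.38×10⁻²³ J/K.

−147.2 dBm

T = 27 °C + 273.15 = 300.15 K
P_n = kTB = 1.38×10⁻²³ × 300.15 × 4.60×10² = 1.91×10⁻¹⁸ W
In dBm: 10 log₁₀(1.91×10⁻¹⁸ / 10⁻³) = −147.2 dBm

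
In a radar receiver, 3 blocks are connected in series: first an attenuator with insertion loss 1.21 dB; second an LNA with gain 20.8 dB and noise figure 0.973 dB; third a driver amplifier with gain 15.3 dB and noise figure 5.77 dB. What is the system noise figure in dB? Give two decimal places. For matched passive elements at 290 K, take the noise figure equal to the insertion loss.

Convert to linear (a loss of L dB is a gain of −L dB): F_i = 10^(NF_i/10), G_i = 10^(G_i,dB/10)
  Stage 1: F_1 = 10^(1.21/10) = 1.321, G_1 = 10^(−1.21/10) = 0.7568
  Stage 2: F_2 = 10^(0.973/10) = 1.251, G_2 = 10^(20.8/10) = 120.2
  Stage 3: F_3 = 10^(5.77/10) = 3.776, G_3 = 10^(15.3/10) = 33.88
Friis cascade:
  F = 1.321 + (1.251 − 1)/0.7568 + (3.776 − 1)/90.99 = 1.684
NF = 10 log₁₀(1.684) = 2.26 dB

2.26 dB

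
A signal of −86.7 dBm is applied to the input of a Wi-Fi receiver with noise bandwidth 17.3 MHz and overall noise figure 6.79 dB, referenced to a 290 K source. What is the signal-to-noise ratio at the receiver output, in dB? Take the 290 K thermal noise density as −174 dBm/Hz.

Noise floor: N = −174 + 10 log₁₀(B) + NF
10 log₁₀(1.73×10⁷) = 72.38 dB
N = −174 + 72.38 + 6.79 = −94.83 dBm
SNR = P_sig − N = −86.7 − (−94.83) = 8.13 dB → 8.1 dB

8.1 dB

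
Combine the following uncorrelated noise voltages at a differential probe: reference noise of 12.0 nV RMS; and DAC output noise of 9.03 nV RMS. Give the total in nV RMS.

15.0 nV

Uncorrelated sources add in power (mean-square): V_tot = √(ΣV_i²)
V_tot = √[(1.20×10⁻⁸)² + (9.03×10⁻⁹)²] = 1.50×10⁻⁸ V = 15.0 nV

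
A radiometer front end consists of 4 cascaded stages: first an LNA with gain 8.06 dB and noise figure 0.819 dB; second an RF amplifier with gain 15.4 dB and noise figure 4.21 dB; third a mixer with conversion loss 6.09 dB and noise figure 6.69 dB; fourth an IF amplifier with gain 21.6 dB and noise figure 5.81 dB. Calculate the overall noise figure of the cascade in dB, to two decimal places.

1.85 dB

Convert to linear (a loss of L dB is a gain of −L dB): F_i = 10^(NF_i/10), G_i = 10^(G_i,dB/10)
  Stage 1: F_1 = 10^(0.819/10) = 1.208, G_1 = 10^(8.06/10) = 6.397
  Stage 2: F_2 = 10^(4.21/10) = 2.636, G_2 = 10^(15.4/10) = 34.67
  Stage 3: F_3 = 10^(6.69/10) = 4.667, G_3 = 10^(−6.09/10) = 0.2460
  Stage 4: F_4 = 10^(5.81/10) = 3.811, G_4 = 10^(21.6/10) = 144.5
Friis cascade:
  F = 1.208 + (2.636 − 1)/6.397 + (4.667 − 1)/221.8 + (3.811 − 1)/54.58 = 1.531
NF = 10 log₁₀(1.531) = 1.85 dB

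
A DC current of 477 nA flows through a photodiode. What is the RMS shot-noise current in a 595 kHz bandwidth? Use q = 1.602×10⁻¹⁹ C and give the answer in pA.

I_n = √(2qI·B)
2qI·B = 2 × 1.602×10⁻¹⁹ × 4.77×10⁻⁷ × 5.95×10⁵ = 9.09×10⁻²⁰ A²
I_n = √(9.09×10⁻²⁰) = 3.02×10⁻¹⁰ A = 302 pA

302 pA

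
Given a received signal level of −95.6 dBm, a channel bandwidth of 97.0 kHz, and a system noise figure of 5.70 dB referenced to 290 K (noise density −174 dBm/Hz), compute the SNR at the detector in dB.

Noise floor: N = −174 + 10 log₁₀(B) + NF
10 log₁₀(9.70×10⁴) = 49.87 dB
N = −174 + 49.87 + 5.70 = −118.43 dBm
SNR = P_sig − N = −95.6 − (−118.43) = 22.83 dB → 22.8 dB

22.8 dB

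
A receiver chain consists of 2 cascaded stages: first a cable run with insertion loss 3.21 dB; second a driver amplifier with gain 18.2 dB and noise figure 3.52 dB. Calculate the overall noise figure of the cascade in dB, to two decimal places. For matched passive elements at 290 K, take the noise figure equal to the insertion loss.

Convert to linear (a loss of L dB is a gain of −L dB): F_i = 10^(NF_i/10), G_i = 10^(G_i,dB/10)
  Stage 1: F_1 = 10^(3.21/10) = 2.094, G_1 = 10^(−3.21/10) = 0.4775
  Stage 2: F_2 = 10^(3.52/10) = 2.249, G_2 = 10^(18.2/10) = 66.07
Friis cascade:
  F = 2.094 + (2.249 − 1)/0.4775 = 4.710
NF = 10 log₁₀(4.710) = 6.73 dB

6.73 dB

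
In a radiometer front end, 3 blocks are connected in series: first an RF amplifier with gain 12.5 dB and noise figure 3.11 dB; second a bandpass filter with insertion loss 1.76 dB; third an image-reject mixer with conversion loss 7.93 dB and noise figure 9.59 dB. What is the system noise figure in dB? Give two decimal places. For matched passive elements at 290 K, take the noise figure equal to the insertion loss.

4.41 dB

Convert to linear (a loss of L dB is a gain of −L dB): F_i = 10^(NF_i/10), G_i = 10^(G_i,dB/10)
  Stage 1: F_1 = 10^(3.11/10) = 2.046, G_1 = 10^(12.5/10) = 17.78
  Stage 2: F_2 = 10^(1.76/10) = 1.500, G_2 = 10^(−1.76/10) = 0.6668
  Stage 3: F_3 = 10^(9.59/10) = 9.099, G_3 = 10^(−7.93/10) = 0.1611
Friis cascade:
  F = 2.046 + (1.500 − 1)/17.78 + (9.099 − 1)/11.86 = 2.758
NF = 10 log₁₀(2.758) = 4.41 dB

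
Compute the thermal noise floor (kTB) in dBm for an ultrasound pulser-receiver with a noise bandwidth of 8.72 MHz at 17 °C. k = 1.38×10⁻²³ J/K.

T = 17 °C + 273.15 = 290.15 K
P_n = kTB = 1.38×10⁻²³ × 290.15 × 8.72×10⁶ = 3.49×10⁻¹⁴ W
In dBm: 10 log₁₀(3.49×10⁻¹⁴ / 10⁻³) = −104.6 dBm

−104.6 dBm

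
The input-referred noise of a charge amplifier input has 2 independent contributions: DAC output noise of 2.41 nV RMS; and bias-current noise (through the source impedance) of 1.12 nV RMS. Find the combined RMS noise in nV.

Uncorrelated sources add in power (mean-square): V_tot = √(ΣV_i²)
V_tot = √[(2.41×10⁻⁹)² + (1.12×10⁻⁹)²] = 2.66×10⁻⁹ V = 2.66 nV

2.66 nV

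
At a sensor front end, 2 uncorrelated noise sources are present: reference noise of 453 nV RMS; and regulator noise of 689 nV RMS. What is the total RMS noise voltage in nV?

825 nV

Uncorrelated sources add in power (mean-square): V_tot = √(ΣV_i²)
V_tot = √[(4.53×10⁻⁷)² + (6.89×10⁻⁷)²] = 8.25×10⁻⁷ V = 825 nV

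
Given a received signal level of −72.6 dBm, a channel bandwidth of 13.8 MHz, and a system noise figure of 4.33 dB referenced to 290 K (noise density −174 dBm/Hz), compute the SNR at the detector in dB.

Noise floor: N = −174 + 10 log₁₀(B) + NF
10 log₁₀(1.38×10⁷) = 71.4 dB
N = −174 + 71.4 + 4.33 = −98.27 dBm
SNR = P_sig − N = −72.6 − (−98.27) = 25.67 dB → 25.7 dB

25.7 dB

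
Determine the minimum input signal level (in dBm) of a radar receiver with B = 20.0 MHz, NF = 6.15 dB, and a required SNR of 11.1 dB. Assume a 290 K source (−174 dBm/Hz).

Sensitivity = −174 + 10 log₁₀(B) + NF + SNR_min
= −174 + 73.01 + 6.15 + 11.1
= −83.74 dBm → −83.7 dBm

−83.7 dBm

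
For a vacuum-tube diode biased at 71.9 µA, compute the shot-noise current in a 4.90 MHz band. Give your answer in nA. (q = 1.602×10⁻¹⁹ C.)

10.6 nA

I_n = √(2qI·B)
2qI·B = 2 × 1.602×10⁻¹⁹ × 7.19×10⁻⁵ × 4.90×10⁶ = 1.13×10⁻¹⁶ A²
I_n = √(1.13×10⁻¹⁶) = 1.06×10⁻⁸ A = 10.6 nA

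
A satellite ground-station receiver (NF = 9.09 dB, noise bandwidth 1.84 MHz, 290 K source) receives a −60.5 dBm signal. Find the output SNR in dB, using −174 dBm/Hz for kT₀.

41.8 dB

Noise floor: N = −174 + 10 log₁₀(B) + NF
10 log₁₀(1.84×10⁶) = 62.65 dB
N = −174 + 62.65 + 9.09 = −102.26 dBm
SNR = P_sig − N = −60.5 − (−102.26) = 41.76 dB → 41.8 dB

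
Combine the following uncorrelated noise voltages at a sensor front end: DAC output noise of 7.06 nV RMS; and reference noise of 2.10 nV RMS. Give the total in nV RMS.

7.37 nV

Uncorrelated sources add in power (mean-square): V_tot = √(ΣV_i²)
V_tot = √[(7.06×10⁻⁹)² + (2.10×10⁻⁹)²] = 7.37×10⁻⁹ V = 7.37 nV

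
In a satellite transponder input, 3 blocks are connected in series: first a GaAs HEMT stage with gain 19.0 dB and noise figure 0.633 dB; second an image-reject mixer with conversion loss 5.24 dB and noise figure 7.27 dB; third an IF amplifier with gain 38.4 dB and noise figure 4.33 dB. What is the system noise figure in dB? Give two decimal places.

Convert to linear (a loss of L dB is a gain of −L dB): F_i = 10^(NF_i/10), G_i = 10^(G_i,dB/10)
  Stage 1: F_1 = 10^(0.633/10) = 1.157, G_1 = 10^(19.0/10) = 79.43
  Stage 2: F_2 = 10^(7.27/10) = 5.333, G_2 = 10^(−5.24/10) = 0.2992
  Stage 3: F_3 = 10^(4.33/10) = 2.710, G_3 = 10^(38.4/10) = 6918
Friis cascade:
  F = 1.157 + (5.333 − 1)/79.43 + (2.710 − 1)/23.77 = 1.283
NF = 10 log₁₀(1.283) = 1.08 dB

1.08 dB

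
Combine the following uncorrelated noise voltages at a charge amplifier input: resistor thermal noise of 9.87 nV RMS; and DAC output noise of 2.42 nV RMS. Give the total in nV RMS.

10.2 nV

Uncorrelated sources add in power (mean-square): V_tot = √(ΣV_i²)
V_tot = √[(9.87×10⁻⁹)² + (2.42×10⁻⁹)²] = 1.02×10⁻⁸ V = 10.2 nV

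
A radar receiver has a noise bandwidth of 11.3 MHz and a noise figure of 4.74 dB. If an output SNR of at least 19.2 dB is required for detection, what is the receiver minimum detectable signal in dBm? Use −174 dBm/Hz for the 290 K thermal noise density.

Sensitivity = −174 + 10 log₁₀(B) + NF + SNR_min
= −174 + 70.53 + 4.74 + 19.2
= −79.53 dBm → −79.5 dBm

−79.5 dBm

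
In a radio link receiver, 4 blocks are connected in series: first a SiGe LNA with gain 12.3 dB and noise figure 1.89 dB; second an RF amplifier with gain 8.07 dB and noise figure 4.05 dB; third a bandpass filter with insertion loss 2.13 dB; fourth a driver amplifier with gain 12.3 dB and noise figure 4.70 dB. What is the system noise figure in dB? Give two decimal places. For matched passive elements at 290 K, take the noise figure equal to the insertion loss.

Convert to linear (a loss of L dB is a gain of −L dB): F_i = 10^(NF_i/10), G_i = 10^(G_i,dB/10)
  Stage 1: F_1 = 10^(1.89/10) = 1.545, G_1 = 10^(12.3/10) = 16.98
  Stage 2: F_2 = 10^(4.05/10) = 2.541, G_2 = 10^(8.07/10) = 6.412
  Stage 3: F_3 = 10^(2.13/10) = 1.633, G_3 = 10^(−2.13/10) = 0.6124
  Stage 4: F_4 = 10^(4.70/10) = 2.951, G_4 = 10^(12.3/10) = 16.98
Friis cascade:
  F = 1.545 + (2.541 − 1)/16.98 + (1.633 − 1)/108.9 + (2.951 − 1)/66.68 = 1.671
NF = 10 log₁₀(1.671) = 2.23 dB

2.23 dB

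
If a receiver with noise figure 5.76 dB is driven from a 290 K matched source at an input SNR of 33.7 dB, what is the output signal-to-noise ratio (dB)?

27.94 dB

By definition F = SNR_in/SNR_out, so in dB: SNR_out = SNR_in − NF
SNR_out = 33.7 − 5.76 = 27.94 dB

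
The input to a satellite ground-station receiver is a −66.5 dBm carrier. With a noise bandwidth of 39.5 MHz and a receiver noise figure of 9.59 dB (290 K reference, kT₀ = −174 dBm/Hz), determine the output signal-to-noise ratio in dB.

21.9 dB

Noise floor: N = −174 + 10 log₁₀(B) + NF
10 log₁₀(3.95×10⁷) = 75.97 dB
N = −174 + 75.97 + 9.59 = −88.44 dBm
SNR = P_sig − N = −66.5 − (−88.44) = 21.94 dB → 21.9 dB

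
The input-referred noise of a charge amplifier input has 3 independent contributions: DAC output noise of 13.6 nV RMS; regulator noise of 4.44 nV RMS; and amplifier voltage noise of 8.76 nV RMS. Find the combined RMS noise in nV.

16.8 nV

Uncorrelated sources add in power (mean-square): V_tot = √(ΣV_i²)
V_tot = √[(1.36×10⁻⁸)² + (4.44×10⁻⁹)² + (8.76×10⁻⁹)²] = 1.68×10⁻⁸ V = 16.8 nV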